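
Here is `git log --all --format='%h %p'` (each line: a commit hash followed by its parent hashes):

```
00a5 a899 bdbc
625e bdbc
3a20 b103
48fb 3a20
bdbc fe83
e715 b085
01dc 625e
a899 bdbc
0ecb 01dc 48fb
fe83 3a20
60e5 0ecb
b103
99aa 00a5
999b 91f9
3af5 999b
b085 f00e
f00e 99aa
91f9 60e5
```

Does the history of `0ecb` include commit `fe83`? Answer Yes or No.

Yes

Ancestors of 0ecb (commits reachable by following parents): {01dc, 0ecb, 3a20, 48fb, 625e, b103, bdbc, fe83}.
fe83 is in that set, so it is an ancestor of 0ecb.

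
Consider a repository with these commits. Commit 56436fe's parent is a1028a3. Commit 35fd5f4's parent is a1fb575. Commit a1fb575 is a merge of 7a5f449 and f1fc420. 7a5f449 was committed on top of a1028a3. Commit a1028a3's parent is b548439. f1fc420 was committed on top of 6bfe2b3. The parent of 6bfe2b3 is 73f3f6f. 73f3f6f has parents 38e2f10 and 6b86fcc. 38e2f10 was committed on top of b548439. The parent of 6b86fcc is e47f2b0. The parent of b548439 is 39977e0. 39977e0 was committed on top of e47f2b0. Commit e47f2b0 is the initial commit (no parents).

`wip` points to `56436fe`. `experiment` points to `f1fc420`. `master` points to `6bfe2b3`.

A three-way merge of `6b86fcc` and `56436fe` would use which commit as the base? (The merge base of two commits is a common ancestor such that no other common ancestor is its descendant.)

e47f2b0

Ancestors of 6b86fcc: {6b86fcc, e47f2b0}.
Ancestors of 56436fe: {39977e0, 56436fe, a1028a3, b548439, e47f2b0}.
Common ancestors: {e47f2b0}.
The only common ancestor is e47f2b0, so it is the merge base.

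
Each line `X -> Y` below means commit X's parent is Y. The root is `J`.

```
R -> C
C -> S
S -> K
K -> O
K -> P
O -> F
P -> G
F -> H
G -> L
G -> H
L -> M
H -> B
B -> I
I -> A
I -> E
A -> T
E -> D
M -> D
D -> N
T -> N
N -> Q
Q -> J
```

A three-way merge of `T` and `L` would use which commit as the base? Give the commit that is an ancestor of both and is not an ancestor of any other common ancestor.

N

Ancestors of T: {J, N, Q, T}.
Ancestors of L: {D, J, L, M, N, Q}.
Common ancestors: {J, N, Q}.
Among these, N is not an ancestor of any other common ancestor — it is the merge base.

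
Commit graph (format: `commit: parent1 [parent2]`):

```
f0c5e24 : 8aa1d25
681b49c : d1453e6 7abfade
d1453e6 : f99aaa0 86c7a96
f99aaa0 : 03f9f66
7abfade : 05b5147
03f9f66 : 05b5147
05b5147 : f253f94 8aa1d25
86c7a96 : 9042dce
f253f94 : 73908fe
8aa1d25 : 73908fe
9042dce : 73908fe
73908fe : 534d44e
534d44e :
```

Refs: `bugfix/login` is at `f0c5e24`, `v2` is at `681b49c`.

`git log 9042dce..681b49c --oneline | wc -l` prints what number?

Reachable from 681b49c: {03f9f66, 05b5147, 534d44e, 681b49c, 73908fe, 7abfade, 86c7a96, 8aa1d25, 9042dce, d1453e6, f253f94, f99aaa0}.
Reachable from 9042dce: {534d44e, 73908fe, 9042dce}.
In 681b49c's history but not 9042dce's: {03f9f66, 05b5147, 681b49c, 7abfade, 86c7a96, 8aa1d25, d1453e6, f253f94, f99aaa0} — 9 commits.

9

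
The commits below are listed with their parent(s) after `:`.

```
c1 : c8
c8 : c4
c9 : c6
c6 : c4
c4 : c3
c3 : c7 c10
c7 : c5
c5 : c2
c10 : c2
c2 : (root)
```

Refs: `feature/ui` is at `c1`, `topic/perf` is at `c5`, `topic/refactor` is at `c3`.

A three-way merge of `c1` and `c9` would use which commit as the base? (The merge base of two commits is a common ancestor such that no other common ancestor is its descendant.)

c4

Ancestors of c1: {c1, c10, c2, c3, c4, c5, c7, c8}.
Ancestors of c9: {c10, c2, c3, c4, c5, c6, c7, c9}.
Common ancestors: {c10, c2, c3, c4, c5, c7}.
Among these, c4 is not an ancestor of any other common ancestor — it is the merge base.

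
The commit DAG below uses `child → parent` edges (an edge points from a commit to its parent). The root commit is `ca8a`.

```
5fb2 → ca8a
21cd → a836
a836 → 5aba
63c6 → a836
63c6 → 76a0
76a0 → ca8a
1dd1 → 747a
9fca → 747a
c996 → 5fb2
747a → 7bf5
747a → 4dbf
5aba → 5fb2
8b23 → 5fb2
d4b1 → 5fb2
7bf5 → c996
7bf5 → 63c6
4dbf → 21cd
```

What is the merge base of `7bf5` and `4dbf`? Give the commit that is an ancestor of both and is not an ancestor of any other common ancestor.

Ancestors of 7bf5: {5aba, 5fb2, 63c6, 76a0, 7bf5, a836, c996, ca8a}.
Ancestors of 4dbf: {21cd, 4dbf, 5aba, 5fb2, a836, ca8a}.
Common ancestors: {5aba, 5fb2, a836, ca8a}.
Among these, a836 is not an ancestor of any other common ancestor — it is the merge base.

a836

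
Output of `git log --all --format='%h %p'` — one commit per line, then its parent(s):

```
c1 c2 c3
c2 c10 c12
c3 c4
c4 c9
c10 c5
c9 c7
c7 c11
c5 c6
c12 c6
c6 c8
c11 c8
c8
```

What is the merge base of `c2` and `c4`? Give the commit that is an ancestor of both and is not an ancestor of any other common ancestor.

c8

Ancestors of c2: {c10, c12, c2, c5, c6, c8}.
Ancestors of c4: {c11, c4, c7, c8, c9}.
Common ancestors: {c8}.
The only common ancestor is c8, so it is the merge base.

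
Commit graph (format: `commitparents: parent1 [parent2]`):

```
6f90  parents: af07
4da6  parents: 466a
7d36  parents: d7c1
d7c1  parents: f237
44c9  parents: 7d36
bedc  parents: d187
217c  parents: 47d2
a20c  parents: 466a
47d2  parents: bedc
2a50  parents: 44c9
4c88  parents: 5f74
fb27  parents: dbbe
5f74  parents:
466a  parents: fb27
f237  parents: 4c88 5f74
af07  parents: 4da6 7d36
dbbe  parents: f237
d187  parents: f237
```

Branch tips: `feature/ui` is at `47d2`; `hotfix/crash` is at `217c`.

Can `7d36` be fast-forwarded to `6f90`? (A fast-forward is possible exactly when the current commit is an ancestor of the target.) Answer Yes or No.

Yes

A fast-forward from 7d36 to 6f90 is possible iff 7d36 is an ancestor of 6f90.
Ancestors of 6f90: {466a, 4c88, 4da6, 5f74, 6f90, 7d36, af07, d7c1, dbbe, f237, fb27}.
7d36 is among them, so fast-forward is possible.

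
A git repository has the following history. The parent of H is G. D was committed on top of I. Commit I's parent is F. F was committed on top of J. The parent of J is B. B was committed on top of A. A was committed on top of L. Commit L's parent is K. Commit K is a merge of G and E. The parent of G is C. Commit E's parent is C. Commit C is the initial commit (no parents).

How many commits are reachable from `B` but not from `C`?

6

Reachable from B: {A, B, C, E, G, K, L}.
Reachable from C: {C}.
In B's history but not C's: {A, B, E, G, K, L} — 6 commits.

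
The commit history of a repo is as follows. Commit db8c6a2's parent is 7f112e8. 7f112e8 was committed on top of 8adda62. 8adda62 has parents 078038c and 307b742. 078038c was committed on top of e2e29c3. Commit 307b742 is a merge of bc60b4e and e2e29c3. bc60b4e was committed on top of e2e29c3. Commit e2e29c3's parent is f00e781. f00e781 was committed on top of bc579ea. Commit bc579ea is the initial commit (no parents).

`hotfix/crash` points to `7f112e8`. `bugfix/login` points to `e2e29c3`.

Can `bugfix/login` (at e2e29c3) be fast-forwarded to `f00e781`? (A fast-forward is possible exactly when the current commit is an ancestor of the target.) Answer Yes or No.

A fast-forward from e2e29c3 to f00e781 is possible iff e2e29c3 is an ancestor of f00e781.
Ancestors of f00e781: {bc579ea, f00e781}.
e2e29c3 is not among them, so fast-forward is not possible.

No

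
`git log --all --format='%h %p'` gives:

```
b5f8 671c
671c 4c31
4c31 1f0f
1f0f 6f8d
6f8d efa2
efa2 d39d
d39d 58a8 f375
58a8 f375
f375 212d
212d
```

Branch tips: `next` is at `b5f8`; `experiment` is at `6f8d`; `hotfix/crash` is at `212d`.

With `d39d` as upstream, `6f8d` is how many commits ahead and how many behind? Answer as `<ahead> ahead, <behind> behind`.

2 ahead, 0 behind

Reachable from 6f8d: {212d, 58a8, 6f8d, d39d, efa2, f375}.
Reachable from d39d: {212d, 58a8, d39d, f375}.
Only in 6f8d's history (ahead): {6f8d, efa2} — 2.
Only in d39d's history (behind): {} — 0.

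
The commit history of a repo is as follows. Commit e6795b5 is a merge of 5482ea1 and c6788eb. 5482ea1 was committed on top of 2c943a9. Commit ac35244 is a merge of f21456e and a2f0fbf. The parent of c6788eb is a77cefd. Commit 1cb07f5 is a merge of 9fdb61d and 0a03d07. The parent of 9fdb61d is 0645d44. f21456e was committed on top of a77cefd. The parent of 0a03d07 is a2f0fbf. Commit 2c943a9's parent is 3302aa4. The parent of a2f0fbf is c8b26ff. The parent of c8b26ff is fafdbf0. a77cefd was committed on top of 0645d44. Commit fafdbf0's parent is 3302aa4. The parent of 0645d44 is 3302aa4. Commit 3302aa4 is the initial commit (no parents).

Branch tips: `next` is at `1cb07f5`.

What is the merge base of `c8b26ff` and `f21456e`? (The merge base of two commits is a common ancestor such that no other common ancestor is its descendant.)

Ancestors of c8b26ff: {3302aa4, c8b26ff, fafdbf0}.
Ancestors of f21456e: {0645d44, 3302aa4, a77cefd, f21456e}.
Common ancestors: {3302aa4}.
The only common ancestor is 3302aa4, so it is the merge base.

3302aa4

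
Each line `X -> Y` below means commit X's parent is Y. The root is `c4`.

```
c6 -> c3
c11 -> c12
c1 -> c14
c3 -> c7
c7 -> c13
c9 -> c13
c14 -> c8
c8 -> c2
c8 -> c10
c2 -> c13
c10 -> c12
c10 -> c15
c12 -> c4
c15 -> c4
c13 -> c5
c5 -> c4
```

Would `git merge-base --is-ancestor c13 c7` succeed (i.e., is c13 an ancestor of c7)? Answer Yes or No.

Yes

Ancestors of c7 (commits reachable by following parents): {c13, c4, c5, c7}.
c13 is in that set, so it is an ancestor of c7.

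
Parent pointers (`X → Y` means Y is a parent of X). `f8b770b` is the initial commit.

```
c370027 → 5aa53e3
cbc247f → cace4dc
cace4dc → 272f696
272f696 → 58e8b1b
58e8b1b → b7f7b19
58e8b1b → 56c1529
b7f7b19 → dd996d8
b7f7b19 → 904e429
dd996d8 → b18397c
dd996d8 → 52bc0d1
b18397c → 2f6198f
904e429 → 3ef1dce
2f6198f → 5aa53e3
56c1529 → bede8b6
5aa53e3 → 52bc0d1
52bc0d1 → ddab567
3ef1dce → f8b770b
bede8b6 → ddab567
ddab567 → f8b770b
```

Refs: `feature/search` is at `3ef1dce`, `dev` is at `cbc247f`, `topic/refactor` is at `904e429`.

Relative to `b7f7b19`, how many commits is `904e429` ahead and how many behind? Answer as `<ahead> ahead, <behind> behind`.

Reachable from 904e429: {3ef1dce, 904e429, f8b770b}.
Reachable from b7f7b19: {2f6198f, 3ef1dce, 52bc0d1, 5aa53e3, 904e429, b18397c, b7f7b19, dd996d8, ddab567, f8b770b}.
Only in 904e429's history (ahead): {} — 0.
Only in b7f7b19's history (behind): {2f6198f, 52bc0d1, 5aa53e3, b18397c, b7f7b19, dd996d8, ddab567} — 7.

0 ahead, 7 behind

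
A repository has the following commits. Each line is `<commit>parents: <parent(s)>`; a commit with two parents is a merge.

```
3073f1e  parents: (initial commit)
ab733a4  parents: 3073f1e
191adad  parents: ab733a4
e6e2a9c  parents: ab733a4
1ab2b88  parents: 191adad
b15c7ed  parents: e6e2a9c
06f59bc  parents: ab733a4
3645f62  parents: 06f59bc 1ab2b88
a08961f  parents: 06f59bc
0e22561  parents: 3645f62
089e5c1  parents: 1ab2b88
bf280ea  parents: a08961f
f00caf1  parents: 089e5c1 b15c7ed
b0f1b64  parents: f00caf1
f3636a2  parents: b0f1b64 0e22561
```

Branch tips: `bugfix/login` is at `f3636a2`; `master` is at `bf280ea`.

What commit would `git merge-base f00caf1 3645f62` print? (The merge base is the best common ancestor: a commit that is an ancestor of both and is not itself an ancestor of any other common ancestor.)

Ancestors of f00caf1: {089e5c1, 191adad, 1ab2b88, 3073f1e, ab733a4, b15c7ed, e6e2a9c, f00caf1}.
Ancestors of 3645f62: {06f59bc, 191adad, 1ab2b88, 3073f1e, 3645f62, ab733a4}.
Common ancestors: {191adad, 1ab2b88, 3073f1e, ab733a4}.
Among these, 1ab2b88 is not an ancestor of any other common ancestor — it is the merge base.

1ab2b88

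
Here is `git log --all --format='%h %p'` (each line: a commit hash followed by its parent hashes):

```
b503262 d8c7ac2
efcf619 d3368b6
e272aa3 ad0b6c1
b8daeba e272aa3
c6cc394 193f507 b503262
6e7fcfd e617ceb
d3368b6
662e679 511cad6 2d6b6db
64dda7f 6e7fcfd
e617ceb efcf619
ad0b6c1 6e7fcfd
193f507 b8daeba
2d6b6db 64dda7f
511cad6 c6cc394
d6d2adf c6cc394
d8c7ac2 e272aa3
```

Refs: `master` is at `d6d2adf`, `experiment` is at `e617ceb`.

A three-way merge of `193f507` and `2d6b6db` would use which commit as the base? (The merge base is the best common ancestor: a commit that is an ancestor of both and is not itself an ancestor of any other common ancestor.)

6e7fcfd

Ancestors of 193f507: {193f507, 6e7fcfd, ad0b6c1, b8daeba, d3368b6, e272aa3, e617ceb, efcf619}.
Ancestors of 2d6b6db: {2d6b6db, 64dda7f, 6e7fcfd, d3368b6, e617ceb, efcf619}.
Common ancestors: {6e7fcfd, d3368b6, e617ceb, efcf619}.
Among these, 6e7fcfd is not an ancestor of any other common ancestor — it is the merge base.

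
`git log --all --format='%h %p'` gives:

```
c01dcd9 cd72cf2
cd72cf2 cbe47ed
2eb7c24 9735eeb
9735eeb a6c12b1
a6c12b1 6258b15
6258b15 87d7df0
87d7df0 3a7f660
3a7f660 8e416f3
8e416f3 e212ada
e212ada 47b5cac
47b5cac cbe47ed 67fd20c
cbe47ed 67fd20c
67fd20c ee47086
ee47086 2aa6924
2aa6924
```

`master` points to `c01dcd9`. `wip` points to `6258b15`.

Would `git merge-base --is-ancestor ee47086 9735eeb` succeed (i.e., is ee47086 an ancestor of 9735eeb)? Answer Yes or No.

Ancestors of 9735eeb (commits reachable by following parents): {2aa6924, 3a7f660, 47b5cac, 6258b15, 67fd20c, 87d7df0, 8e416f3, 9735eeb, a6c12b1, cbe47ed, e212ada, ee47086}.
ee47086 is in that set, so it is an ancestor of 9735eeb.

Yes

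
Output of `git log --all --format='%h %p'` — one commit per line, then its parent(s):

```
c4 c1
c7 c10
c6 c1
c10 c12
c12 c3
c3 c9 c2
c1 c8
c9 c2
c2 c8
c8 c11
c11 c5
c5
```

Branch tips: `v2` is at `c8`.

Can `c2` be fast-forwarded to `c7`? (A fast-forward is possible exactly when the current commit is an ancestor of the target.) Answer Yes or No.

Yes

A fast-forward from c2 to c7 is possible iff c2 is an ancestor of c7.
Ancestors of c7: {c10, c11, c12, c2, c3, c5, c7, c8, c9}.
c2 is among them, so fast-forward is possible.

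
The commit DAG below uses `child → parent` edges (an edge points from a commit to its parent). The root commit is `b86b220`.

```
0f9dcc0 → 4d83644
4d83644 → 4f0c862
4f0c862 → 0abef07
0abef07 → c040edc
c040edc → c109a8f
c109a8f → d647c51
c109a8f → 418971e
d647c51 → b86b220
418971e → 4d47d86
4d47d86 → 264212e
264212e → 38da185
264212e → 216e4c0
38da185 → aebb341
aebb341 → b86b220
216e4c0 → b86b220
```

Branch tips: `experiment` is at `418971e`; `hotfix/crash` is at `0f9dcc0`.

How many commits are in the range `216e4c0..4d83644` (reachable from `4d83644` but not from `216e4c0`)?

11

Reachable from 4d83644: {0abef07, 216e4c0, 264212e, 38da185, 418971e, 4d47d86, 4d83644, 4f0c862, aebb341, b86b220, c040edc, c109a8f, d647c51}.
Reachable from 216e4c0: {216e4c0, b86b220}.
In 4d83644's history but not 216e4c0's: {0abef07, 264212e, 38da185, 418971e, 4d47d86, 4d83644, 4f0c862, aebb341, c040edc, c109a8f, d647c51} — 11 commits.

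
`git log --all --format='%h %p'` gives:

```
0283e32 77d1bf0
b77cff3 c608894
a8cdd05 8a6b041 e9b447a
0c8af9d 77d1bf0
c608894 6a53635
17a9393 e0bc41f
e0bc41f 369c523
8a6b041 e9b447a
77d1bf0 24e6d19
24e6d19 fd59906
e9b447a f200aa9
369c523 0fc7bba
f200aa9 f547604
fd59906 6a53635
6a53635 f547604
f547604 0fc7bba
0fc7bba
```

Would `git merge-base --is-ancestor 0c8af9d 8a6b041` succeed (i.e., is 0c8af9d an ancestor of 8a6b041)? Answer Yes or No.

No

Ancestors of 8a6b041: {0fc7bba, 8a6b041, e9b447a, f200aa9, f547604}.
0c8af9d is not in that set, so it is not an ancestor of 8a6b041.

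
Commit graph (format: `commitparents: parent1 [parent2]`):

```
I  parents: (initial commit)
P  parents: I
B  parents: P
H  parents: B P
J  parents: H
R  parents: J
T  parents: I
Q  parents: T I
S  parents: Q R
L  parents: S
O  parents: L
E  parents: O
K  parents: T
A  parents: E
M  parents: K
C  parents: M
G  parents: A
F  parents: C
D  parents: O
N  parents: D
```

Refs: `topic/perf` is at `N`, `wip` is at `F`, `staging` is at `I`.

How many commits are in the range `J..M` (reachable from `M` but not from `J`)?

Reachable from M: {I, K, M, T}.
Reachable from J: {B, H, I, J, P}.
In M's history but not J's: {K, M, T} — 3 commits.

3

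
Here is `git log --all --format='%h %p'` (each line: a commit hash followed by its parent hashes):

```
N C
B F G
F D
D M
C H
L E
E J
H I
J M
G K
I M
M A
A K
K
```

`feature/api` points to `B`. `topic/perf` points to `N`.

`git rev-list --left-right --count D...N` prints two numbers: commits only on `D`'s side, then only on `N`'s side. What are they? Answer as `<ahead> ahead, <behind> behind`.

1 ahead, 4 behind

Reachable from D: {A, D, K, M}.
Reachable from N: {A, C, H, I, K, M, N}.
Only in D's history (ahead): {D} — 1.
Only in N's history (behind): {C, H, I, N} — 4.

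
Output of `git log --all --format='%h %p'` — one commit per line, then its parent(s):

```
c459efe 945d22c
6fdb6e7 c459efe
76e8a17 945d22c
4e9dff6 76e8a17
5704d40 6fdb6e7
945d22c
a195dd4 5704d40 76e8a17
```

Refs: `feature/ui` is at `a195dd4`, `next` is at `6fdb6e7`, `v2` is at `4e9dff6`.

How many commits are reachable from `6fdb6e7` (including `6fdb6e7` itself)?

Walking parent pointers from 6fdb6e7: reachable set = {6fdb6e7, 945d22c, c459efe}.
That is 3 commits.

3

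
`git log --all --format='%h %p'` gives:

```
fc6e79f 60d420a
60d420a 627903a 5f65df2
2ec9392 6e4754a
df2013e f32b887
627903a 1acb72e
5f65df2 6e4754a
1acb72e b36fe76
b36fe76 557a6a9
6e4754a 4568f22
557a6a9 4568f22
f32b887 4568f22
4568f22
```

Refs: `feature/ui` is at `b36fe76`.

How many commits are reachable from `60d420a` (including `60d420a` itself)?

8

Walking parent pointers from 60d420a: reachable set = {1acb72e, 4568f22, 557a6a9, 5f65df2, 60d420a, 627903a, 6e4754a, b36fe76}.
That is 8 commits.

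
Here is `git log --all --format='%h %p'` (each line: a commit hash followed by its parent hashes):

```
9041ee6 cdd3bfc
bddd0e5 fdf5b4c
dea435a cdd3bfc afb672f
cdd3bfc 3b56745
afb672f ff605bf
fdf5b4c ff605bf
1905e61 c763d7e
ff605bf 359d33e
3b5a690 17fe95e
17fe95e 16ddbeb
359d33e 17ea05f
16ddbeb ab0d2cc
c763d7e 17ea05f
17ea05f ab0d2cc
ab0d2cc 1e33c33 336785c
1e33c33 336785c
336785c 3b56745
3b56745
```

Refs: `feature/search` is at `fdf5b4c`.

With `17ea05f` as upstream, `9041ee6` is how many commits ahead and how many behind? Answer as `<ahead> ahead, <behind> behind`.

Reachable from 9041ee6: {3b56745, 9041ee6, cdd3bfc}.
Reachable from 17ea05f: {17ea05f, 1e33c33, 336785c, 3b56745, ab0d2cc}.
Only in 9041ee6's history (ahead): {9041ee6, cdd3bfc} — 2.
Only in 17ea05f's history (behind): {17ea05f, 1e33c33, 336785c, ab0d2cc} — 4.

2 ahead, 4 behind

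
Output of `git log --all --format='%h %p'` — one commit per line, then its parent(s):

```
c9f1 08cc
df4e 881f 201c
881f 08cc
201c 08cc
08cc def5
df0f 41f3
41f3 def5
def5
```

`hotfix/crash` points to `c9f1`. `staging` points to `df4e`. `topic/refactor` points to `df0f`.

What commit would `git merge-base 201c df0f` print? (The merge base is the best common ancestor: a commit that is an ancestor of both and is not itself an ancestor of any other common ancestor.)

Ancestors of 201c: {08cc, 201c, def5}.
Ancestors of df0f: {41f3, def5, df0f}.
Common ancestors: {def5}.
The only common ancestor is def5, so it is the merge base.

def5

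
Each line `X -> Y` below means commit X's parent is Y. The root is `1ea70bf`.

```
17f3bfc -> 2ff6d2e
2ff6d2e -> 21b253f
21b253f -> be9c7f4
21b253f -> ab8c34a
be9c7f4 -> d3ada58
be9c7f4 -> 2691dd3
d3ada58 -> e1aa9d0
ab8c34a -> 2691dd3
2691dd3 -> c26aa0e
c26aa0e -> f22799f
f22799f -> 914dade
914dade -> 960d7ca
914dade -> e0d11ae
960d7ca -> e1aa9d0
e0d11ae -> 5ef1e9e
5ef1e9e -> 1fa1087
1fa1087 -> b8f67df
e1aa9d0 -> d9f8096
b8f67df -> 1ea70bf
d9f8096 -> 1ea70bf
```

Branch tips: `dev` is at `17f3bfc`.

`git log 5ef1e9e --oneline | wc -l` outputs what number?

4

Walking parent pointers from 5ef1e9e: reachable set = {1ea70bf, 1fa1087, 5ef1e9e, b8f67df}.
That is 4 commits.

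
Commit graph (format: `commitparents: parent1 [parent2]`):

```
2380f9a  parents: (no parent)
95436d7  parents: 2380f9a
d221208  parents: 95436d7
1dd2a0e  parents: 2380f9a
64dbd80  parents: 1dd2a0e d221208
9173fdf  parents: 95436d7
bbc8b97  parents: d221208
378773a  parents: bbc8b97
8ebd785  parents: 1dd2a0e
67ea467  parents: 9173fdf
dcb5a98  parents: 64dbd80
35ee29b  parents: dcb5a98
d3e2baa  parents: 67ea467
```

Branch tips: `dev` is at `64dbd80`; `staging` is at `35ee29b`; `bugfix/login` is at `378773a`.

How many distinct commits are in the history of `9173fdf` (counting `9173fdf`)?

Walking parent pointers from 9173fdf: reachable set = {2380f9a, 9173fdf, 95436d7}.
That is 3 commits.

3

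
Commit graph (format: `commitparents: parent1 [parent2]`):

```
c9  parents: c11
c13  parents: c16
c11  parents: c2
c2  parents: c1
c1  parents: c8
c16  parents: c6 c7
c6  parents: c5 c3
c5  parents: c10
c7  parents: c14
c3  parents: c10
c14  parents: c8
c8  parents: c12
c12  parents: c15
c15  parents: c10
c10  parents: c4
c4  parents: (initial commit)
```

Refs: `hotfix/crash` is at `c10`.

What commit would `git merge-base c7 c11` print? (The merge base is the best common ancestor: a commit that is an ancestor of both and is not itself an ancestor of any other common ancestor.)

Ancestors of c7: {c10, c12, c14, c15, c4, c7, c8}.
Ancestors of c11: {c1, c10, c11, c12, c15, c2, c4, c8}.
Common ancestors: {c10, c12, c15, c4, c8}.
Among these, c8 is not an ancestor of any other common ancestor — it is the merge base.

c8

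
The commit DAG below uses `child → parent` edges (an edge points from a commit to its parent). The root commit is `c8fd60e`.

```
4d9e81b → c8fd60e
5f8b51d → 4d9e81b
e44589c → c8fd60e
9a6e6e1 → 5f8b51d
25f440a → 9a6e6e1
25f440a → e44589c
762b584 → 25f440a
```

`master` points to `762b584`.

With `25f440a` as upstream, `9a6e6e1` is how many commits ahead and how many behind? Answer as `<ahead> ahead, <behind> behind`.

0 ahead, 2 behind

Reachable from 9a6e6e1: {4d9e81b, 5f8b51d, 9a6e6e1, c8fd60e}.
Reachable from 25f440a: {25f440a, 4d9e81b, 5f8b51d, 9a6e6e1, c8fd60e, e44589c}.
Only in 9a6e6e1's history (ahead): {} — 0.
Only in 25f440a's history (behind): {25f440a, e44589c} — 2.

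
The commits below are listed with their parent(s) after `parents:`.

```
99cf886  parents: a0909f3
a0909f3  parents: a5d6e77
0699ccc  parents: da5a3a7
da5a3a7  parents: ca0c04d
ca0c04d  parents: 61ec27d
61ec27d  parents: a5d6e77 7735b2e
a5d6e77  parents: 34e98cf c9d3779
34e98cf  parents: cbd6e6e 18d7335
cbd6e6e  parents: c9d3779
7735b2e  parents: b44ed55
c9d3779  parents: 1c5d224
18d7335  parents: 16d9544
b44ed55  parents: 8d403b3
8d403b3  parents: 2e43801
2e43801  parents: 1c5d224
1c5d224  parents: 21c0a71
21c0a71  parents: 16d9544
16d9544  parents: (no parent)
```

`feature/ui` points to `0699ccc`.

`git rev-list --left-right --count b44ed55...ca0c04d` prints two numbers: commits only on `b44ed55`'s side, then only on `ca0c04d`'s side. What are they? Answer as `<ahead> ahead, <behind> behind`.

Reachable from b44ed55: {16d9544, 1c5d224, 21c0a71, 2e43801, 8d403b3, b44ed55}.
Reachable from ca0c04d: {16d9544, 18d7335, 1c5d224, 21c0a71, 2e43801, 34e98cf, 61ec27d, 7735b2e, 8d403b3, a5d6e77, b44ed55, c9d3779, ca0c04d, cbd6e6e}.
Only in b44ed55's history (ahead): {} — 0.
Only in ca0c04d's history (behind): {18d7335, 34e98cf, 61ec27d, 7735b2e, a5d6e77, c9d3779, ca0c04d, cbd6e6e} — 8.

0 ahead, 8 behind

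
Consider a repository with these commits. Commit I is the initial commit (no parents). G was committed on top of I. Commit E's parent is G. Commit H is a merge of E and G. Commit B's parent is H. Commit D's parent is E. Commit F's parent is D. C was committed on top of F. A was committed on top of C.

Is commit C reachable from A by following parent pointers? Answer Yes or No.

Ancestors of A (commits reachable by following parents): {A, C, D, E, F, G, I}.
C is in that set, so it is an ancestor of A.

Yes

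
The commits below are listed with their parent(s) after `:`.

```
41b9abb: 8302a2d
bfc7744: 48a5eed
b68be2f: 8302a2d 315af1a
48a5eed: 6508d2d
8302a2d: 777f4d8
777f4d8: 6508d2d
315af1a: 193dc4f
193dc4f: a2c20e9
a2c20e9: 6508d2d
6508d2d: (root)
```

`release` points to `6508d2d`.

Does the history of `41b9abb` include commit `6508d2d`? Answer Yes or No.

Yes

Ancestors of 41b9abb (commits reachable by following parents): {41b9abb, 6508d2d, 777f4d8, 8302a2d}.
6508d2d is in that set, so it is an ancestor of 41b9abb.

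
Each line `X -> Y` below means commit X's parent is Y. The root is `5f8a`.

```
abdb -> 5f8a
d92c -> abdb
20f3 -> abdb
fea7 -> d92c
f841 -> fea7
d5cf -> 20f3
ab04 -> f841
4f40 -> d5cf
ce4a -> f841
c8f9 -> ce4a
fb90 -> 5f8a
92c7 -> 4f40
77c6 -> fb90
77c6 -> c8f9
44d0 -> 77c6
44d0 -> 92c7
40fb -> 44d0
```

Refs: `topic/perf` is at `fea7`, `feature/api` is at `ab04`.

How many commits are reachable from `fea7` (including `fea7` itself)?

4

Walking parent pointers from fea7: reachable set = {5f8a, abdb, d92c, fea7}.
That is 4 commits.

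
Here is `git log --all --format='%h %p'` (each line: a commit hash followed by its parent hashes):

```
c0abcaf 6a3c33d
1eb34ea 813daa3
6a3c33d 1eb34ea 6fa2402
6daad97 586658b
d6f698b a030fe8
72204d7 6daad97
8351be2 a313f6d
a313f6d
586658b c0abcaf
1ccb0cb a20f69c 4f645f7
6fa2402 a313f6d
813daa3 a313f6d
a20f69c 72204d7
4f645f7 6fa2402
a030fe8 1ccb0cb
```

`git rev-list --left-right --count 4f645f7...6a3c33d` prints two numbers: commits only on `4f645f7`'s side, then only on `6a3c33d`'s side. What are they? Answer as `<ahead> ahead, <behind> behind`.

1 ahead, 3 behind

Reachable from 4f645f7: {4f645f7, 6fa2402, a313f6d}.
Reachable from 6a3c33d: {1eb34ea, 6a3c33d, 6fa2402, 813daa3, a313f6d}.
Only in 4f645f7's history (ahead): {4f645f7} — 1.
Only in 6a3c33d's history (behind): {1eb34ea, 6a3c33d, 813daa3} — 3.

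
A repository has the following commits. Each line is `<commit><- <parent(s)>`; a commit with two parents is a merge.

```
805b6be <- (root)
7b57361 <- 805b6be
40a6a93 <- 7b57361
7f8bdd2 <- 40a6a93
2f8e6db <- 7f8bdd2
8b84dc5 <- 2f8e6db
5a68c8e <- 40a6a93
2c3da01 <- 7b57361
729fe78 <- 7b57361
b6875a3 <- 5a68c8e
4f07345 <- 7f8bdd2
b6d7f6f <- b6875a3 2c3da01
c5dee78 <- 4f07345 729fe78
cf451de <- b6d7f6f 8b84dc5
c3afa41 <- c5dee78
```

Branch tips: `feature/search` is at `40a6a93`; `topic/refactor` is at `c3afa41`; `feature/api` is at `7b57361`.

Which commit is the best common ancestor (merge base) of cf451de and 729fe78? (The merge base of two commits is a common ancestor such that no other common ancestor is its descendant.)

Ancestors of cf451de: {2c3da01, 2f8e6db, 40a6a93, 5a68c8e, 7b57361, 7f8bdd2, 805b6be, 8b84dc5, b6875a3, b6d7f6f, cf451de}.
Ancestors of 729fe78: {729fe78, 7b57361, 805b6be}.
Common ancestors: {7b57361, 805b6be}.
Among these, 7b57361 is not an ancestor of any other common ancestor — it is the merge base.

7b57361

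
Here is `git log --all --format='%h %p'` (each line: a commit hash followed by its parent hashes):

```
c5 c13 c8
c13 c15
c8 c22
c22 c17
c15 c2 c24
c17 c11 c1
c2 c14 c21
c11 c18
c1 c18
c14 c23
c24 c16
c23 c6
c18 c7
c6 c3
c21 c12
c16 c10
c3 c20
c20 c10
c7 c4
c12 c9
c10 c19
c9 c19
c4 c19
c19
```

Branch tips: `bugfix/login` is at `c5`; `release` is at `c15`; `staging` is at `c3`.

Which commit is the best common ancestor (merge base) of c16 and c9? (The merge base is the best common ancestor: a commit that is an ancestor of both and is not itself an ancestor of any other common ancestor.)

c19

Ancestors of c16: {c10, c16, c19}.
Ancestors of c9: {c19, c9}.
Common ancestors: {c19}.
The only common ancestor is c19, so it is the merge base.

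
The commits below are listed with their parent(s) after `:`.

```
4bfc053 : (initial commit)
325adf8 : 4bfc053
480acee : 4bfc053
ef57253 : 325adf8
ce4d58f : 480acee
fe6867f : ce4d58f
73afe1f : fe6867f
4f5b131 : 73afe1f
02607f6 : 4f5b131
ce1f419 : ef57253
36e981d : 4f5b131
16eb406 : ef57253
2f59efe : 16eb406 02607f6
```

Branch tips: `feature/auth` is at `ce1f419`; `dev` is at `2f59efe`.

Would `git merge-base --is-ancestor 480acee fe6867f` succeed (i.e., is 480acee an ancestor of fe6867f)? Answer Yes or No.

Yes

Ancestors of fe6867f (commits reachable by following parents): {480acee, 4bfc053, ce4d58f, fe6867f}.
480acee is in that set, so it is an ancestor of fe6867f.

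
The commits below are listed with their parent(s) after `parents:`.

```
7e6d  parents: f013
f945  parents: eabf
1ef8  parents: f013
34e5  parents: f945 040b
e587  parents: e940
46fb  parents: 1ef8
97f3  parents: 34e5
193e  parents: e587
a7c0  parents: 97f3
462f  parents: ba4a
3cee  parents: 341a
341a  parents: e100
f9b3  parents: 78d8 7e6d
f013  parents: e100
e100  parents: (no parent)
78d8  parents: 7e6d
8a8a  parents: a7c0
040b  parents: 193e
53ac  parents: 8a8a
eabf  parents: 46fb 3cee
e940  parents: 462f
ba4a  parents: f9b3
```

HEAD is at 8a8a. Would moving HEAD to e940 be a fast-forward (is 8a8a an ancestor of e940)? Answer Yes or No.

A fast-forward from 8a8a to e940 is possible iff 8a8a is an ancestor of e940.
Ancestors of e940: {462f, 78d8, 7e6d, ba4a, e100, e940, f013, f9b3}.
8a8a is not among them, so fast-forward is not possible.

No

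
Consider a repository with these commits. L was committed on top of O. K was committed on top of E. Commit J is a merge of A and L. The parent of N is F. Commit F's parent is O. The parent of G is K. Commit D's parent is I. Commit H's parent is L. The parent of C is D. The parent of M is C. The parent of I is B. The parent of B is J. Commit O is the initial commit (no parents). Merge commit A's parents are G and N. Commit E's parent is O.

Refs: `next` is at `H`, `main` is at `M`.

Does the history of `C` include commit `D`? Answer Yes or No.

Ancestors of C (commits reachable by following parents): {A, B, C, D, E, F, G, I, J, K, L, N, O}.
D is in that set, so it is an ancestor of C.

Yes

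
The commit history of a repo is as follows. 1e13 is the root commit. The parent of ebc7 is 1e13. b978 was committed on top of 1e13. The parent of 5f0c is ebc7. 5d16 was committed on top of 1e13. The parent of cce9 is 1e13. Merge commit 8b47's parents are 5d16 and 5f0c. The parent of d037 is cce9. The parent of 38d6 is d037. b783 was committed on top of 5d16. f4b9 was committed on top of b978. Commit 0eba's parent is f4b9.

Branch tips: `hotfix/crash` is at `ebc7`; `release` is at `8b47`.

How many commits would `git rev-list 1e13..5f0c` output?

2

Reachable from 5f0c: {1e13, 5f0c, ebc7}.
Reachable from 1e13: {1e13}.
In 5f0c's history but not 1e13's: {5f0c, ebc7} — 2 commits.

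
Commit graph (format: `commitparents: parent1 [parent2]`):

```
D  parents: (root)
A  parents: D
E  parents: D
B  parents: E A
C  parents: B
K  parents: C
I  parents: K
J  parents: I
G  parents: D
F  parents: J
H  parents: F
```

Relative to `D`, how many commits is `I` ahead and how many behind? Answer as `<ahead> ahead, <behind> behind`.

Reachable from I: {A, B, C, D, E, I, K}.
Reachable from D: {D}.
Only in I's history (ahead): {A, B, C, E, I, K} — 6.
Only in D's history (behind): {} — 0.

6 ahead, 0 behind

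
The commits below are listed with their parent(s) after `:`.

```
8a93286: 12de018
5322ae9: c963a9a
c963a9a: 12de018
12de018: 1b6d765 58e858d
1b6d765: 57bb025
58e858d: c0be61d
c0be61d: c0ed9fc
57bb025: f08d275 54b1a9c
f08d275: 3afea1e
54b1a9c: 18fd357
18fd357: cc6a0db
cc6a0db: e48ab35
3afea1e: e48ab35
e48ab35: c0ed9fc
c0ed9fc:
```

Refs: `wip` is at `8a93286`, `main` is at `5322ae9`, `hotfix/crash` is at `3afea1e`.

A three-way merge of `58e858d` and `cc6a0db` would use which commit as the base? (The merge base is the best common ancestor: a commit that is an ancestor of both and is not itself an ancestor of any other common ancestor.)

Ancestors of 58e858d: {58e858d, c0be61d, c0ed9fc}.
Ancestors of cc6a0db: {c0ed9fc, cc6a0db, e48ab35}.
Common ancestors: {c0ed9fc}.
The only common ancestor is c0ed9fc, so it is the merge base.

c0ed9fc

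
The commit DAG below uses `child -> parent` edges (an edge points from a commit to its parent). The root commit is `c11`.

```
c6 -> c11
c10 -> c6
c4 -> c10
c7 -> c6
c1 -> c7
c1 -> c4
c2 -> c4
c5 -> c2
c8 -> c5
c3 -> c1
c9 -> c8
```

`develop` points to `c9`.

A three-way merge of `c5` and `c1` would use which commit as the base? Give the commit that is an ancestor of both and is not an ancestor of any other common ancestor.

Ancestors of c5: {c10, c11, c2, c4, c5, c6}.
Ancestors of c1: {c1, c10, c11, c4, c6, c7}.
Common ancestors: {c10, c11, c4, c6}.
Among these, c4 is not an ancestor of any other common ancestor — it is the merge base.

c4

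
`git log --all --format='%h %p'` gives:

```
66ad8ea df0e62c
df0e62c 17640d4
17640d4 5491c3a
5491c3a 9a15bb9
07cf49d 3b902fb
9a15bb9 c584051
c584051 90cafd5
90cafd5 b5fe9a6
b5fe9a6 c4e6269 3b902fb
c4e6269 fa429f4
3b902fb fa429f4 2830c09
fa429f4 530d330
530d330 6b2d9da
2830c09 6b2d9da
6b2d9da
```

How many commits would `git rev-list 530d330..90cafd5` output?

Reachable from 90cafd5: {2830c09, 3b902fb, 530d330, 6b2d9da, 90cafd5, b5fe9a6, c4e6269, fa429f4}.
Reachable from 530d330: {530d330, 6b2d9da}.
In 90cafd5's history but not 530d330's: {2830c09, 3b902fb, 90cafd5, b5fe9a6, c4e6269, fa429f4} — 6 commits.

6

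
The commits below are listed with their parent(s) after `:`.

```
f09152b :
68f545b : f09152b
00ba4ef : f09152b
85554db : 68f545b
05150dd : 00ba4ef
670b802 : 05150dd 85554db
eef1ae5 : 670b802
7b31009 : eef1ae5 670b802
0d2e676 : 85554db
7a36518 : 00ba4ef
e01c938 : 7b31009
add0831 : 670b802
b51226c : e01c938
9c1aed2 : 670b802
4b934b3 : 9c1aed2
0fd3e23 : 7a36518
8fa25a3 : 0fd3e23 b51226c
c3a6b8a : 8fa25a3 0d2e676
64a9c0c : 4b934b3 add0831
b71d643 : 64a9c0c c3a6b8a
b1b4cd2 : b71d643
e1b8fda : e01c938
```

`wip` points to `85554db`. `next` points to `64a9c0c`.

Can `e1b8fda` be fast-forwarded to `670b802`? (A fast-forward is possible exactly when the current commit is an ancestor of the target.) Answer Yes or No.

No

A fast-forward from e1b8fda to 670b802 is possible iff e1b8fda is an ancestor of 670b802.
Ancestors of 670b802: {00ba4ef, 05150dd, 670b802, 68f545b, 85554db, f09152b}.
e1b8fda is not among them, so fast-forward is not possible.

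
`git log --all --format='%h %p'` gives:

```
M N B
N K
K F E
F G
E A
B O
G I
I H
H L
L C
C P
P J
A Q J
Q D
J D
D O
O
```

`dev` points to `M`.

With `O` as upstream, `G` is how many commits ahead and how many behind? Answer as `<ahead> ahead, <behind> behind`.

8 ahead, 0 behind

Reachable from G: {C, D, G, H, I, J, L, O, P}.
Reachable from O: {O}.
Only in G's history (ahead): {C, D, G, H, I, J, L, P} — 8.
Only in O's history (behind): {} — 0.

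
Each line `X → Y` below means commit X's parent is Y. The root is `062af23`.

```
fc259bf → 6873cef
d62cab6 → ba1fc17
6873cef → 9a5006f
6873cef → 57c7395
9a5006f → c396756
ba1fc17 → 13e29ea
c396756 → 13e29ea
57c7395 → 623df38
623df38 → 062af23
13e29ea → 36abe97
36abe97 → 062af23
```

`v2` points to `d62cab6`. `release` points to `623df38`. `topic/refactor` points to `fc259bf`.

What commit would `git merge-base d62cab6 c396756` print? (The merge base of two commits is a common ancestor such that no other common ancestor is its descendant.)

13e29ea

Ancestors of d62cab6: {062af23, 13e29ea, 36abe97, ba1fc17, d62cab6}.
Ancestors of c396756: {062af23, 13e29ea, 36abe97, c396756}.
Common ancestors: {062af23, 13e29ea, 36abe97}.
Among these, 13e29ea is not an ancestor of any other common ancestor — it is the merge base.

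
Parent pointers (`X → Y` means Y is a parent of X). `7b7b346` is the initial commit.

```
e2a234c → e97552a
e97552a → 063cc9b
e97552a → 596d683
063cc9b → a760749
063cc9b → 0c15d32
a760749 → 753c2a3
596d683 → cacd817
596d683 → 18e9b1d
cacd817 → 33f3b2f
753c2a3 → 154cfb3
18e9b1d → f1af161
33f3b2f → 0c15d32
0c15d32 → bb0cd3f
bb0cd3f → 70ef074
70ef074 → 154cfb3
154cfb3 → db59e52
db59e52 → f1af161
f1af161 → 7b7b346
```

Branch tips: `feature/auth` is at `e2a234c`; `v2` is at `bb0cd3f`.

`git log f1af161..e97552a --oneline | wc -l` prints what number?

13

Reachable from e97552a: {063cc9b, 0c15d32, 154cfb3, 18e9b1d, 33f3b2f, 596d683, 70ef074, 753c2a3, 7b7b346, a760749, bb0cd3f, cacd817, db59e52, e97552a, f1af161}.
Reachable from f1af161: {7b7b346, f1af161}.
In e97552a's history but not f1af161's: {063cc9b, 0c15d32, 154cfb3, 18e9b1d, 33f3b2f, 596d683, 70ef074, 753c2a3, a760749, bb0cd3f, cacd817, db59e52, e97552a} — 13 commits.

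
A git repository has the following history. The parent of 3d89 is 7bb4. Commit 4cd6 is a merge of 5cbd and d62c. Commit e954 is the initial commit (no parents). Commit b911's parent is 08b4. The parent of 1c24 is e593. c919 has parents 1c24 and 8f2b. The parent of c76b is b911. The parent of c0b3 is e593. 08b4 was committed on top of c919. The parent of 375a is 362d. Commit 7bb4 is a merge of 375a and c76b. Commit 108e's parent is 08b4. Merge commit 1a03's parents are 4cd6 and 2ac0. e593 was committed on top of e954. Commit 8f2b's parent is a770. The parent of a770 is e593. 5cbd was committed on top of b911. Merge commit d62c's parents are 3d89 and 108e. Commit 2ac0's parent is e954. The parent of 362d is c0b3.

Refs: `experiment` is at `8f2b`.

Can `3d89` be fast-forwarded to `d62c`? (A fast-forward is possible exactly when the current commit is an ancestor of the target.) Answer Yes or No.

A fast-forward from 3d89 to d62c is possible iff 3d89 is an ancestor of d62c.
Ancestors of d62c: {08b4, 108e, 1c24, 362d, 375a, 3d89, 7bb4, 8f2b, a770, b911, c0b3, c76b, c919, d62c, e593, e954}.
3d89 is among them, so fast-forward is possible.

Yes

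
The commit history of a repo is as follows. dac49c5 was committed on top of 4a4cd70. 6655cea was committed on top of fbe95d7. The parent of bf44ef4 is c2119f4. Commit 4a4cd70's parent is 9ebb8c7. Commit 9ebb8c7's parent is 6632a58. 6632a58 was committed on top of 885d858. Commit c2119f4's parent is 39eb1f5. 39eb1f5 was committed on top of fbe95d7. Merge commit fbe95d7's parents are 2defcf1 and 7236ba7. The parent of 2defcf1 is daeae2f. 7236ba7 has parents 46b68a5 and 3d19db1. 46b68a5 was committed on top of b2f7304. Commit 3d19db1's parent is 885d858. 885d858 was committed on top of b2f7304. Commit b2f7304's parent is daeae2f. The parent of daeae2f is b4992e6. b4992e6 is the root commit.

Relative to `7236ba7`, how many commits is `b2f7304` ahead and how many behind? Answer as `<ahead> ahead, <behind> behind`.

0 ahead, 4 behind

Reachable from b2f7304: {b2f7304, b4992e6, daeae2f}.
Reachable from 7236ba7: {3d19db1, 46b68a5, 7236ba7, 885d858, b2f7304, b4992e6, daeae2f}.
Only in b2f7304's history (ahead): {} — 0.
Only in 7236ba7's history (behind): {3d19db1, 46b68a5, 7236ba7, 885d858} — 4.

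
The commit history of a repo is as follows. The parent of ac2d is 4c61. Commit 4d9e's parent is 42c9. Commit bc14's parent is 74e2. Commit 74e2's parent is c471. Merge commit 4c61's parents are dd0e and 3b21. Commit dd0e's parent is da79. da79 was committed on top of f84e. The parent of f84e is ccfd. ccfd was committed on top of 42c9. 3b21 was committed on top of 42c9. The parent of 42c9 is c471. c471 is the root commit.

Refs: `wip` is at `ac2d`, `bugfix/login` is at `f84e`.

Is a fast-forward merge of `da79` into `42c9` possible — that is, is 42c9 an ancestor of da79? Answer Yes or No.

Yes

A fast-forward from 42c9 to da79 is possible iff 42c9 is an ancestor of da79.
Ancestors of da79: {42c9, c471, ccfd, da79, f84e}.
42c9 is among them, so fast-forward is possible.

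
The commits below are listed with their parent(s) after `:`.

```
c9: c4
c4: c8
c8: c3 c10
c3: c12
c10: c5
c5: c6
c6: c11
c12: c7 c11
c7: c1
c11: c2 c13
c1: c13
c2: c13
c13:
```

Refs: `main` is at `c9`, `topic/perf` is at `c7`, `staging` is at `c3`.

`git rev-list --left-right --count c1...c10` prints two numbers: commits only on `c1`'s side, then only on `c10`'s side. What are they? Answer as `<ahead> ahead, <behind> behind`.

Reachable from c1: {c1, c13}.
Reachable from c10: {c10, c11, c13, c2, c5, c6}.
Only in c1's history (ahead): {c1} — 1.
Only in c10's history (behind): {c10, c11, c2, c5, c6} — 5.

1 ahead, 5 behind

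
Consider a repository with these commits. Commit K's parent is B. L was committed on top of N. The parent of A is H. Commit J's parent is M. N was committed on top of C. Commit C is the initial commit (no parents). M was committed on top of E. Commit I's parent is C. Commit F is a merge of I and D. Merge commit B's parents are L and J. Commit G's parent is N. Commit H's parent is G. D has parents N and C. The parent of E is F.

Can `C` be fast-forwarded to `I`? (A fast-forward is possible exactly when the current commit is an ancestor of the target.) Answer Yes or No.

A fast-forward from C to I is possible iff C is an ancestor of I.
Ancestors of I: {C, I}.
C is among them, so fast-forward is possible.

Yes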